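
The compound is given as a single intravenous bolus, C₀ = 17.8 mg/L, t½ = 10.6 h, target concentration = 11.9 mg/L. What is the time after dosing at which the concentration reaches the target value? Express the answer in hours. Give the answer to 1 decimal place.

6.2 h

k = ln2 / t½ = 0.693147 / 10.6 = 0.06539 h⁻¹
t = ln(C₀ / C) / k = ln(17.80 / 11.9) / 0.06539
  = ln(1.496) / 0.06539 = 0.4028 / 0.06539 = 6.160 h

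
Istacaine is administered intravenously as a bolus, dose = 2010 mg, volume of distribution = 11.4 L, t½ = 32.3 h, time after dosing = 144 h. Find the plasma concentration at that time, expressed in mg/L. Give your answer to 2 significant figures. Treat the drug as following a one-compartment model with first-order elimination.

8.0 mg/L

C₀ = Dose / Vd = 2010 / 11.4 = 176.3 mg/L
k = ln2 / t½ = 0.693147 / 32.3 = 0.02146 h⁻¹
C = C₀ · e^(−k·t) = 176.3 × e^(−0.02146 × 144)
  = 176.3 × 0.04549 = 8.020 mg/L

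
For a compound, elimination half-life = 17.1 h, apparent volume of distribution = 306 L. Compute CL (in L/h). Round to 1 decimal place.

12.4 L/h

k = ln2 / t½ = 0.693147 / 17.1 = 0.04053 h⁻¹
CL = k × Vd = 0.04053 × 306 = 12.40 L/h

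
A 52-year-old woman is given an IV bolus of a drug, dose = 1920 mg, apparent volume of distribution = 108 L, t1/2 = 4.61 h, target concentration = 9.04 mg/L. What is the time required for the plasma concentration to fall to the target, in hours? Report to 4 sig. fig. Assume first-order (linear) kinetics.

C₀ = Dose / Vd = 1920 / 108 = 17.78 mg/L
k = ln2 / t½ = 0.693147 / 4.61 = 0.1504 h⁻¹
t = ln(C₀ / C) / k = ln(17.78 / 9.04) / 0.1504
  = ln(1.967) / 0.1504 = 0.6765 / 0.1504 = 4.498 h

4.498 h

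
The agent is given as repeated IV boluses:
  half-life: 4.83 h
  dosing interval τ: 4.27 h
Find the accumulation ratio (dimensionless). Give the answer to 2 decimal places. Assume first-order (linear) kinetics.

2.18

k = ln2 / t½ = 0.693147 / 4.83 = 0.1435 h⁻¹
e^(−kτ) = e^(−0.1435 × 4.27) = 0.5419
Accumulation ratio R = 1 / (1 − e^(−kτ)) = 1 / (1 − 0.5419) = 2.183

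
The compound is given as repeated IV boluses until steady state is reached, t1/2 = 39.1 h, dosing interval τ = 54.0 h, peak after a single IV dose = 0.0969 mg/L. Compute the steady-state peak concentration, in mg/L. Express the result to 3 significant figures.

k = ln2 / t½ = 0.693147 / 39.1 = 0.01773 h⁻¹
e^(−kτ) = e^(−0.01773 × 54.0) = 0.3839
Accumulation ratio R = 1 / (1 − e^(−kτ)) = 1 / (1 − 0.3839) = 1.623
Steady-state peak = C₀ × R = 0.0969 × 1.623 = 0.1573 mg/L

0.157 mg/L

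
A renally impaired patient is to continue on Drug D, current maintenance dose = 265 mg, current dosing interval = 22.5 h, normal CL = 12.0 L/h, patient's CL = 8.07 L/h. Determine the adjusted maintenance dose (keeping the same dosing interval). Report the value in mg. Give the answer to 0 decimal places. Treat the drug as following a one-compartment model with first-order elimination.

To keep the same average steady-state level, dosing rate must scale with clearance.
CL ratio = 8.07 / 12.0 = 0.6725
New dose (same interval) = 265 × 0.6725 = 178.2 mg

178 mg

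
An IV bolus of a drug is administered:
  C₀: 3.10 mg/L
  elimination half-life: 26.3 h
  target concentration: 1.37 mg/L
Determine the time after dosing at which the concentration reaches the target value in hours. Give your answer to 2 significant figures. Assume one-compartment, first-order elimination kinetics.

31 h

k = ln2 / t½ = 0.693147 / 26.3 = 0.02636 h⁻¹
t = ln(C₀ / C) / k = ln(3.100 / 1.37) / 0.02636
  = ln(2.263) / 0.02636 = 0.8167 / 0.02636 = 30.98 h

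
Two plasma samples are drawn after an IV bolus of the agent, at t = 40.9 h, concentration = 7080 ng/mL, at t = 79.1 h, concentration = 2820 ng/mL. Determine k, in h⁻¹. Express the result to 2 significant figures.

0.024 h⁻¹

k = ln(C₁/C₂) / (t₂ − t₁) = ln(7080/2820) / (79.1 − 40.9)
  = 0.9205 / 38.20 = 0.02410 h⁻¹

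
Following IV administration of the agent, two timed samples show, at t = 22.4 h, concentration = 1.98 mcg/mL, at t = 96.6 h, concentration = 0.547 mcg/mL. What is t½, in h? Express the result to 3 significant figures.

k = ln(C₁/C₂) / (t₂ − t₁) = ln(1.98/0.547) / (96.6 − 22.4)
  = 1.286 / 74.20 = 0.01733 h⁻¹
t½ = ln2 / k = 0.693147 / 0.01733 = 40.00 h

40.0 h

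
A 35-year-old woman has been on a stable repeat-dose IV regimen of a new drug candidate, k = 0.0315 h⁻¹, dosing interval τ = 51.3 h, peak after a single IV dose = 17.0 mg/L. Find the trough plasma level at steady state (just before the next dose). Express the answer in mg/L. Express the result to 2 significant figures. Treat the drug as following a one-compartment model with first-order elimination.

4.2 mg/L

e^(−kτ) = e^(−0.03150 × 51.3) = 0.1987
Accumulation ratio R = 1 / (1 − e^(−kτ)) = 1 / (1 − 0.1987) = 1.248
Steady-state trough = C₀ × R × e^(−kτ) = 17.0 × 1.248 × 0.1987 = 4.216 mg/L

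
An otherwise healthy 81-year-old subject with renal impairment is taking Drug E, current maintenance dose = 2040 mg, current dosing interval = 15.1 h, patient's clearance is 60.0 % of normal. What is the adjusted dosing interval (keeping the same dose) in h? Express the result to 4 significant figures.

25.17 h

To keep the same average steady-state level, dosing rate must scale with clearance.
CL ratio = 60.0 / 100 = 0.6000
New interval (same dose) = 15.1 / 0.6000 = 25.17 h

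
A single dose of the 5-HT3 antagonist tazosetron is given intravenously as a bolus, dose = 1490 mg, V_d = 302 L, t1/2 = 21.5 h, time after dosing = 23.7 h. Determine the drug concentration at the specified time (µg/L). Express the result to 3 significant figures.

C₀ = Dose / Vd = 1490 / 302 = 4.934 mg/L
k = ln2 / t½ = 0.693147 / 21.5 = 0.03224 h⁻¹
C = C₀ · e^(−k·t) = 4.934 × e^(−0.03224 × 23.7)
  = 4.934 × 0.4658 = 2.298 mg/L
Convert: 2.298 mg/L × 1000 = 2298 µg/L

2300 µg/L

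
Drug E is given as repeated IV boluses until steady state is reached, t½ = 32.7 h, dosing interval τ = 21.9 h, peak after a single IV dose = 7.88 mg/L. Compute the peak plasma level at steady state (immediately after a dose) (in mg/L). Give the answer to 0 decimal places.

21 mg/L

k = ln2 / t½ = 0.693147 / 32.7 = 0.02120 h⁻¹
e^(−kτ) = e^(−0.02120 × 21.9) = 0.6286
Accumulation ratio R = 1 / (1 − e^(−kτ)) = 1 / (1 − 0.6286) = 2.693
Steady-state peak = C₀ × R = 7.88 × 2.693 = 21.22 mg/L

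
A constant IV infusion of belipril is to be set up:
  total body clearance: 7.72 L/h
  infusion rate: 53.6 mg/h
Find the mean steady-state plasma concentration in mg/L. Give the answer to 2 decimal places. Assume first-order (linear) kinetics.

6.94 mg/L

At steady state Css = R₀ / CL = 53.6 / 7.720 = 6.943 mg/L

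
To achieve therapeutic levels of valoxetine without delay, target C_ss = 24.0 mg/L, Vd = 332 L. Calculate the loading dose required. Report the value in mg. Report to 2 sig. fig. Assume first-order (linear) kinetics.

LD = Css × Vd = 24.0 × 332 = 7968 mg

8000 mg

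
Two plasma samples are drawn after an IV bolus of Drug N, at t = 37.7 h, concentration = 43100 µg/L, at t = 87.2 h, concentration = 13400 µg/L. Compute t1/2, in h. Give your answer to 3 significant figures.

k = ln(C₁/C₂) / (t₂ − t₁) = ln(43100/13400) / (87.2 − 37.7)
  = 1.168 / 49.50 = 0.02360 h⁻¹
t½ = ln2 / k = 0.693147 / 0.02360 = 29.37 h

29.4 h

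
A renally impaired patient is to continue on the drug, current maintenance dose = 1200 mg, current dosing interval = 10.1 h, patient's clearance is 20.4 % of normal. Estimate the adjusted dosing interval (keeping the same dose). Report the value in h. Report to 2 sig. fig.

To keep the same average steady-state level, dosing rate must scale with clearance.
CL ratio = 20.4 / 100 = 0.2040
New interval (same dose) = 10.1 / 0.2040 = 49.51 h

50 h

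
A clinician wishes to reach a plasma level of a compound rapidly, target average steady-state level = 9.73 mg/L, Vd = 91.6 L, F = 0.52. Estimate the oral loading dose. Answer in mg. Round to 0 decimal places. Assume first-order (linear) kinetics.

LD = Css × Vd / F = 9.73 × 91.6 / 0.52 = 1714 mg

1714 mg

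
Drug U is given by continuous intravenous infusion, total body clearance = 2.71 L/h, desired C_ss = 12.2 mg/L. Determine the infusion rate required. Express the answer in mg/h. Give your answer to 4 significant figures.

At steady state, infusion rate R₀ = Css × CL = 12.2 × 2.710 = 33.06 mg/h

33.06 mg/h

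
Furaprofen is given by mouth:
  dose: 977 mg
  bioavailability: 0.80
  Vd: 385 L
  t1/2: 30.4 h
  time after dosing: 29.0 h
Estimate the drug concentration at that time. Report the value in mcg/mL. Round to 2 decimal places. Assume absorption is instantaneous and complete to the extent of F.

Amount reaching circulation = F × Dose = 0.80 × 977.0 = 781.6 mg
C₀ = F·Dose / Vd = 781.6 / 385 = 2.030 mg/L
k = ln2 / t½ = 0.693147 / 30.4 = 0.02280 h⁻¹
C = C₀ · e^(−k·t) = 2.030 × e^(−0.02280 × 29.0)
  = 2.030 × 0.5162 = 1.048 mg/L
(1.048 mg/L = 1.048 mcg/mL)

1.05 mcg/mL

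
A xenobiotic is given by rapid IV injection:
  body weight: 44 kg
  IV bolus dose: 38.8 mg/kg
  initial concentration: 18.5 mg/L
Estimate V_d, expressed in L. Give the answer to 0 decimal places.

Dose = 38.8 × 44 = 1707 mg
Vd = Dose / C₀ = 1707 / 18.5 = 92.27 L

92 L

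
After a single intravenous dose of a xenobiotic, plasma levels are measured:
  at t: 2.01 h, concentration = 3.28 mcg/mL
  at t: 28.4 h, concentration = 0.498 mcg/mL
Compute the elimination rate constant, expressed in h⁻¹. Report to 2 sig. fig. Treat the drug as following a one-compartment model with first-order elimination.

k = ln(C₁/C₂) / (t₂ − t₁) = ln(3.28/0.498) / (28.4 − 2.01)
  = 1.885 / 26.39 = 0.07143 h⁻¹

0.071 h⁻¹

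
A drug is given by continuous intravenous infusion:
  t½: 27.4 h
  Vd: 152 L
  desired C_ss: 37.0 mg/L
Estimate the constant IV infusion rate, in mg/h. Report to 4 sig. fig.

142.3 mg/h

k = ln2 / t½ = 0.693147 / 27.4 = 0.02530 h⁻¹
CL = k × Vd = 0.02530 × 152 = 3.846 L/h
At steady state, infusion rate R₀ = Css × CL = 37.0 × 3.846 = 142.3 mg/h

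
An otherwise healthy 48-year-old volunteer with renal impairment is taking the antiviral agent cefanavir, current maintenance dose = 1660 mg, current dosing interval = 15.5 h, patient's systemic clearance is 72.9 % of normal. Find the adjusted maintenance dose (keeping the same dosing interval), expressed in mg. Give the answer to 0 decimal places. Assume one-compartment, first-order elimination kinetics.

To keep the same average steady-state level, dosing rate must scale with clearance.
CL ratio = 72.9 / 100 = 0.7290
New dose (same interval) = 1660 × 0.7290 = 1210 mg

1210 mg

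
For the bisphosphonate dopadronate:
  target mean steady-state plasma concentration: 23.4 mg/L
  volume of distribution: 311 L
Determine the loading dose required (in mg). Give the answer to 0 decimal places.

LD = Css × Vd = 23.4 × 311 = 7277 mg

7277 mg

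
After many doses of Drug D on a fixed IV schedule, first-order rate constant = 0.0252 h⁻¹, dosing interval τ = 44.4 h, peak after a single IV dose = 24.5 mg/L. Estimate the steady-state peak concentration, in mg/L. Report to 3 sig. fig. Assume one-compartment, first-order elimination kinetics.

e^(−kτ) = e^(−0.02520 × 44.4) = 0.3266
Accumulation ratio R = 1 / (1 − e^(−kτ)) = 1 / (1 − 0.3266) = 1.485
Steady-state peak = C₀ × R = 24.5 × 1.485 = 36.38 mg/L

36.4 mg/L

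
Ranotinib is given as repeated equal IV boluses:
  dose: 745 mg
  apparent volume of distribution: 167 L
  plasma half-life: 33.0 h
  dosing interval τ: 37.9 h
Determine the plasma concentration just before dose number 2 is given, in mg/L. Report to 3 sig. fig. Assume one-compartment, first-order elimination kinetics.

2.01 mg/L

C₀ per dose = Dose / Vd = 745 / 167 = 4.461 mg/L
k = ln2 / t½ = 0.693147 / 33.0 = 0.02100 h⁻¹
Fraction remaining after one interval: r = e^(−kτ) = e^(−0.02100 × 37.9) = 0.4512
Before dose 2, 1 dose has been given (aged 1τ).
C_trough = C₀ × r = 4.461 × 0.4512 = 2.013 mg/L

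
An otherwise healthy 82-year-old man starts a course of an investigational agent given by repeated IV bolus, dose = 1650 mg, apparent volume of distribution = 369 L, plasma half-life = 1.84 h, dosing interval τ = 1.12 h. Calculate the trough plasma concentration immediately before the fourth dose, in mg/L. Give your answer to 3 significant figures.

6.12 mg/L

C₀ per dose = Dose / Vd = 1650 / 369 = 4.472 mg/L
k = ln2 / t½ = 0.693147 / 1.84 = 0.3767 h⁻¹
Fraction remaining after one interval: r = e^(−kτ) = e^(−0.3767 × 1.12) = 0.6558
Before dose 4, 3 doses have been given (aged 1τ, 2τ, 3τ).
C_trough = C₀ × (r + r² + … + r^3) = C₀ × r(1−r^3)/(1−r)
        = 4.472 × 0.6558 × (1 − 0.2820) / (1 − 0.6558) = 6.118 mg/L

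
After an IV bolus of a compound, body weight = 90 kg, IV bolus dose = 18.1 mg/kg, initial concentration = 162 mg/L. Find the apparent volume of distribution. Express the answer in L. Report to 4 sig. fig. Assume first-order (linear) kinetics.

Dose = 18.1 × 90 = 1629 mg
Vd = Dose / C₀ = 1629 / 162 = 10.06 L

10.06 L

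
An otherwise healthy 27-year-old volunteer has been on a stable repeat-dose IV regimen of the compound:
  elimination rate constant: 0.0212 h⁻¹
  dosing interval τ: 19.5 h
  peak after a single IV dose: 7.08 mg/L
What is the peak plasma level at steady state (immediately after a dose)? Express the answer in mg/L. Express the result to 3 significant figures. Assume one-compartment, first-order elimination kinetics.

20.9 mg/L

e^(−kτ) = e^(−0.02120 × 19.5) = 0.6614
Accumulation ratio R = 1 / (1 − e^(−kτ)) = 1 / (1 − 0.6614) = 2.953
Steady-state peak = C₀ × R = 7.08 × 2.953 = 20.91 mg/L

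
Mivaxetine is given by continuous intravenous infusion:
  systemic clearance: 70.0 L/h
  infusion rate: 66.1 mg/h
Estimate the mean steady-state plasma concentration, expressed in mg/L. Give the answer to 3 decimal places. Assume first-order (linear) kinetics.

At steady state Css = R₀ / CL = 66.1 / 70.00 = 0.9443 mg/L

0.944 mg/L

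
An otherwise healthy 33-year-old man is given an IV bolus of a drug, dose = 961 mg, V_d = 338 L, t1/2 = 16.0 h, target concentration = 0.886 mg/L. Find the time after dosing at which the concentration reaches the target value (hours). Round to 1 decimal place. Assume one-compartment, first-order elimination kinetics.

26.9 h

C₀ = Dose / Vd = 961.0 / 338 = 2.843 mg/L
k = ln2 / t½ = 0.693147 / 16.0 = 0.04332 h⁻¹
t = ln(C₀ / C) / k = ln(2.843 / 0.886) / 0.04332
  = ln(3.209) / 0.04332 = 1.166 / 0.04332 = 26.92 h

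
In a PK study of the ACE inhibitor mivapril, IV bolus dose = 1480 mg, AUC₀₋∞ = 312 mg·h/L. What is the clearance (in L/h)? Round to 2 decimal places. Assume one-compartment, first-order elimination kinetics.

4.74 L/h

CL = Dose / AUC = 1480 / 312 = 4.744 L/h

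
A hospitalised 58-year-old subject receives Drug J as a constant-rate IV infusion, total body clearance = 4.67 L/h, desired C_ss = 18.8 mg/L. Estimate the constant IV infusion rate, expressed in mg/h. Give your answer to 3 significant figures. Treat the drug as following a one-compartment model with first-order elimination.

At steady state, infusion rate R₀ = Css × CL = 18.8 × 4.670 = 87.80 mg/h

87.8 mg/h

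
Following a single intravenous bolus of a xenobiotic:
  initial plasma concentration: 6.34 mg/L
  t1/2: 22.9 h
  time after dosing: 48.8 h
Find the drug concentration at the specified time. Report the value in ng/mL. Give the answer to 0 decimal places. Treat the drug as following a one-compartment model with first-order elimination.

k = ln2 / t½ = 0.693147 / 22.9 = 0.03027 h⁻¹
C = C₀ · e^(−k·t) = 6.340 × e^(−0.03027 × 48.8)
  = 6.340 × 0.2283 = 1.447 mg/L
Convert: 1.447 mg/L × 1000 = 1447 ng/mL

1447 ng/mL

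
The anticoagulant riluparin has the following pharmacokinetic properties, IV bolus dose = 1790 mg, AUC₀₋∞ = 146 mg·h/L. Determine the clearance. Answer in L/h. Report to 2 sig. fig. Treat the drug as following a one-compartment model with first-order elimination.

CL = Dose / AUC = 1790 / 146 = 12.26 L/h

12 L/h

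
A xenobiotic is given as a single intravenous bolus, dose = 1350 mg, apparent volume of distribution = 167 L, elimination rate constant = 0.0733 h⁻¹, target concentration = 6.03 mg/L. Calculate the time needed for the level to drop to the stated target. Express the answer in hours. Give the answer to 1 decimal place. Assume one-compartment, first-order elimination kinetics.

4.0 h

C₀ = Dose / Vd = 1350 / 167 = 8.084 mg/L
t = ln(C₀ / C) / k = ln(8.084 / 6.03) / 0.07330
  = ln(1.341) / 0.07330 = 0.2934 / 0.07330 = 4.003 h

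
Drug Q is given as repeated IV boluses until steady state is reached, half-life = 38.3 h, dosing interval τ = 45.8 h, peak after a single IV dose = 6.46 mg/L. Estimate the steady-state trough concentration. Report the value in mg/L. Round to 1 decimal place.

5.0 mg/L

k = ln2 / t½ = 0.693147 / 38.3 = 0.01810 h⁻¹
e^(−kτ) = e^(−0.01810 × 45.8) = 0.4365
Accumulation ratio R = 1 / (1 − e^(−kτ)) = 1 / (1 − 0.4365) = 1.775
Steady-state trough = C₀ × R × e^(−kτ) = 6.46 × 1.775 × 0.4365 = 5.005 mg/L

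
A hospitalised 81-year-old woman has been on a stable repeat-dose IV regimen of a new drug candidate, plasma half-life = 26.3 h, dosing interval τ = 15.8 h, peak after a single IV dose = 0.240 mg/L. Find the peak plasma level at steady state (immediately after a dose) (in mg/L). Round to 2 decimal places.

0.70 mg/L

k = ln2 / t½ = 0.693147 / 26.3 = 0.02636 h⁻¹
e^(−kτ) = e^(−0.02636 × 15.8) = 0.6594
Accumulation ratio R = 1 / (1 − e^(−kτ)) = 1 / (1 − 0.6594) = 2.936
Steady-state peak = C₀ × R = 0.240 × 2.936 = 0.7046 mg/L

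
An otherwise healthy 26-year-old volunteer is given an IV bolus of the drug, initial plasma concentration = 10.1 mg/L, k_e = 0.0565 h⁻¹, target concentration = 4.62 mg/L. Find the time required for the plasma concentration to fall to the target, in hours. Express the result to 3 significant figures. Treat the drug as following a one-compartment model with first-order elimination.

13.8 h

t = ln(C₀ / C) / k = ln(10.10 / 4.62) / 0.05650
  = ln(2.186) / 0.05650 = 0.7821 / 0.05650 = 13.84 h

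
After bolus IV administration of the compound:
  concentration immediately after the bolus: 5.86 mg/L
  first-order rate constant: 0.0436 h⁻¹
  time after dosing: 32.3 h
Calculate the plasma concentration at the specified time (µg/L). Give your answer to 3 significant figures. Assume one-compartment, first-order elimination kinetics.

1430 µg/L

C = C₀ · e^(−k·t) = 5.860 × e^(−0.04360 × 32.3)
  = 5.860 × 0.2446 = 1.433 mg/L
Convert: 1.433 mg/L × 1000 = 1433 µg/L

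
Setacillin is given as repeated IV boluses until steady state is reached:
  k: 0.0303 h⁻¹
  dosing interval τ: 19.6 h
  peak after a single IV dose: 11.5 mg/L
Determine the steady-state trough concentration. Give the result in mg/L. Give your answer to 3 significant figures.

e^(−kτ) = e^(−0.03030 × 19.6) = 0.5522
Accumulation ratio R = 1 / (1 − e^(−kτ)) = 1 / (1 − 0.5522) = 2.233
Steady-state trough = C₀ × R × e^(−kτ) = 11.5 × 2.233 × 0.5522 = 14.18 mg/L

14.2 mg/L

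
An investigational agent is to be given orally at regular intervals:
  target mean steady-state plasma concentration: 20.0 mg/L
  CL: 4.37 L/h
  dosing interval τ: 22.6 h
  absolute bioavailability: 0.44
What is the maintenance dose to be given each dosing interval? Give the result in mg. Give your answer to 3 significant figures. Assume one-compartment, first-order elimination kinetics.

4490 mg

At steady state, F × (Dose/τ) = Css × CL.
Dose = Css × CL × τ / F = 20.0 × 4.370 × 22.6 / 0.44 = 4489 mg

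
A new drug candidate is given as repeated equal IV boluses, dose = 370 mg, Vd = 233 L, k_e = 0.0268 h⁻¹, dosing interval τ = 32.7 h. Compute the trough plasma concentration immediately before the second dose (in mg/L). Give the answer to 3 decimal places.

C₀ per dose = Dose / Vd = 370 / 233 = 1.588 mg/L
Fraction remaining after one interval: r = e^(−kτ) = e^(−0.02680 × 32.7) = 0.4163
Before dose 2, 1 dose has been given (aged 1τ).
C_trough = C₀ × r = 1.588 × 0.4163 = 0.6611 mg/L

0.661 mg/L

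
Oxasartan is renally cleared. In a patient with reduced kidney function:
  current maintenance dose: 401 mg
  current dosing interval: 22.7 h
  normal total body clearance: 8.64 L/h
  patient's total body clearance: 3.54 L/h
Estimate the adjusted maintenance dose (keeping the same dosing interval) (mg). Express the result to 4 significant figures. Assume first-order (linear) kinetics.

164.3 mg

To keep the same average steady-state level, dosing rate must scale with clearance.
CL ratio = 3.54 / 8.64 = 0.4097
New dose (same interval) = 401 × 0.4097 = 164.3 mg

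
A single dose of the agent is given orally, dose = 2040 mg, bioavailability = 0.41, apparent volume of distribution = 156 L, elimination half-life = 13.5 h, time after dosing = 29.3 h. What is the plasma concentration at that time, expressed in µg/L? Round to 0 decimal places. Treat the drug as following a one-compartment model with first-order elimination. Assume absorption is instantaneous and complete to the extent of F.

Amount reaching circulation = F × Dose = 0.41 × 2040 = 836.4 mg
C₀ = F·Dose / Vd = 836.4 / 156 = 5.362 mg/L
k = ln2 / t½ = 0.693147 / 13.5 = 0.05134 h⁻¹
C = C₀ · e^(−k·t) = 5.362 × e^(−0.05134 × 29.3)
  = 5.362 × 0.2222 = 1.191 mg/L
Convert: 1.191 mg/L × 1000 = 1191 µg/L

1191 µg/L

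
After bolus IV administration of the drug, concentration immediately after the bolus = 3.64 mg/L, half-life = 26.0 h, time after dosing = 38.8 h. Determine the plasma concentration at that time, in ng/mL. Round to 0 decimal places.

k = ln2 / t½ = 0.693147 / 26.0 = 0.02666 h⁻¹
C = C₀ · e^(−k·t) = 3.640 × e^(−0.02666 × 38.8)
  = 3.640 × 0.3554 = 1.294 mg/L
Convert: 1.294 mg/L × 1000 = 1294 ng/mL

1294 ng/mL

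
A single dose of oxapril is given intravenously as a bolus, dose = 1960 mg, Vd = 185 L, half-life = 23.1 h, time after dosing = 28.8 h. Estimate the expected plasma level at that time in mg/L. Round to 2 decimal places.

C₀ = Dose / Vd = 1960 / 185 = 10.59 mg/L
k = ln2 / t½ = 0.693147 / 23.1 = 0.03001 h⁻¹
C = C₀ · e^(−k·t) = 10.59 × e^(−0.03001 × 28.8)
  = 10.59 × 0.4214 = 4.463 mg/L

4.46 mg/L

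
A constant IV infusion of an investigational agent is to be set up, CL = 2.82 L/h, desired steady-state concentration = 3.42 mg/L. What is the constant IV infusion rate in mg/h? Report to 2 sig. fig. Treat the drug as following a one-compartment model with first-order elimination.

At steady state, infusion rate R₀ = Css × CL = 3.42 × 2.820 = 9.644 mg/h

9.6 mg/h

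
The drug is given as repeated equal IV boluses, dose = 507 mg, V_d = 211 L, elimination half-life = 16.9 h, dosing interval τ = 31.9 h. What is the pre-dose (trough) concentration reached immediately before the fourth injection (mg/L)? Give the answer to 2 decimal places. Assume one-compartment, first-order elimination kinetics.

C₀ per dose = Dose / Vd = 507 / 211 = 2.403 mg/L
k = ln2 / t½ = 0.693147 / 16.9 = 0.04101 h⁻¹
Fraction remaining after one interval: r = e^(−kτ) = e^(−0.04101 × 31.9) = 0.2703
Before dose 4, 3 doses have been given (aged 1τ, 2τ, 3τ).
C_trough = C₀ × (r + r² + … + r^3) = C₀ × r(1−r^3)/(1−r)
        = 2.403 × 0.2703 × (1 − 0.01975) / (1 − 0.2703) = 0.8726 mg/L

0.87 mg/L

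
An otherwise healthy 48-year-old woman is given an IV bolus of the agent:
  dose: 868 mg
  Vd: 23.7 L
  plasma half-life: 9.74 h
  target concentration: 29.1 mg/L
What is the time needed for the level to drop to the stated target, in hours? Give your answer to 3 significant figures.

3.23 h

C₀ = Dose / Vd = 868.0 / 23.7 = 36.62 mg/L
k = ln2 / t½ = 0.693147 / 9.74 = 0.07116 h⁻¹
t = ln(C₀ / C) / k = ln(36.62 / 29.1) / 0.07116
  = ln(1.258) / 0.07116 = 0.2295 / 0.07116 = 3.225 h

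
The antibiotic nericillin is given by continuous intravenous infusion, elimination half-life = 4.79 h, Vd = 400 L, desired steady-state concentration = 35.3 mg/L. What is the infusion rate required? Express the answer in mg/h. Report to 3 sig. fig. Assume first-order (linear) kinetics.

2040 mg/h

k = ln2 / t½ = 0.693147 / 4.79 = 0.1447 h⁻¹
CL = k × Vd = 0.1447 × 400 = 57.88 L/h
At steady state, infusion rate R₀ = Css × CL = 35.3 × 57.88 = 2043 mg/h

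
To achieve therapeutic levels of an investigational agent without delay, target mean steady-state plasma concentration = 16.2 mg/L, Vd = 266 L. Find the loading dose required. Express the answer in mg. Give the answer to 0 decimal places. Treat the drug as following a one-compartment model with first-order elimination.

LD = Css × Vd = 16.2 × 266 = 4309 mg

4309 mg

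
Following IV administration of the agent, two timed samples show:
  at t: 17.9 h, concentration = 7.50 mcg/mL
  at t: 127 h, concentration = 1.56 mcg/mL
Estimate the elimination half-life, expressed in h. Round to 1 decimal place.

k = ln(C₁/C₂) / (t₂ − t₁) = ln(7.50/1.56) / (127 − 17.9)
  = 1.570 / 109.1 = 0.01439 h⁻¹
t½ = ln2 / k = 0.693147 / 0.01439 = 48.17 h

48.2 h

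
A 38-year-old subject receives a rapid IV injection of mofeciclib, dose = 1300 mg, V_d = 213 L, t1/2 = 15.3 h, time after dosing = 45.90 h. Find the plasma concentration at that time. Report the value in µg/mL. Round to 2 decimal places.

C₀ = Dose / Vd = 1300 / 213 = 6.103 mg/L
k = ln2 / t½ = 0.693147 / 15.3 = 0.04530 h⁻¹
t / t½ = 45.90 / 15.3 = 3 half-lives
C = C₀ × (1/2)^3 = 6.103 × 0.1250 = 0.7629 mg/L
(0.7629 mg/L = 0.7629 µg/mL)

0.76 µg/mL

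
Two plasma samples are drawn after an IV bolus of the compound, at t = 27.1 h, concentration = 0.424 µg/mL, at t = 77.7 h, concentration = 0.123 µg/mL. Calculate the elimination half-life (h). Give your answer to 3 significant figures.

k = ln(C₁/C₂) / (t₂ − t₁) = ln(0.424/0.123) / (77.7 − 27.1)
  = 1.238 / 50.60 = 0.02447 h⁻¹
t½ = ln2 / k = 0.693147 / 0.02447 = 28.33 h

28.3 h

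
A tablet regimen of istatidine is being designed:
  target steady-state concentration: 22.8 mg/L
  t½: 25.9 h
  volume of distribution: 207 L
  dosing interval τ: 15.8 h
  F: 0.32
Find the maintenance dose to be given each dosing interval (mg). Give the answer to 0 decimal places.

k = ln2 / t½ = 0.693147 / 25.9 = 0.02676 h⁻¹
CL = k × Vd = 0.02676 × 207 = 5.539 L/h
At steady state, F × (Dose/τ) = Css × CL.
Dose = Css × CL × τ / F = 22.8 × 5.539 × 15.8 / 0.32 = 6236 mg

6236 mg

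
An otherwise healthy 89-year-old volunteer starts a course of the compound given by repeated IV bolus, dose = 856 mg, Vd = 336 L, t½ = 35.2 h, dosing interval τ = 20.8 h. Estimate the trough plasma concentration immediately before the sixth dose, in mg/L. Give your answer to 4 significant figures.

4.384 mg/L

C₀ per dose = Dose / Vd = 856 / 336 = 2.548 mg/L
k = ln2 / t½ = 0.693147 / 35.2 = 0.01969 h⁻¹
Fraction remaining after one interval: r = e^(−kτ) = e^(−0.01969 × 20.8) = 0.6639
Before dose 6, 5 doses have been given (aged 1τ, 2τ, 3τ, 4τ, 5τ).
C_trough = C₀ × (r + r² + … + r^5) = C₀ × r(1−r^5)/(1−r)
        = 2.548 × 0.6639 × (1 − 0.1290) / (1 − 0.6639) = 4.384 mg/L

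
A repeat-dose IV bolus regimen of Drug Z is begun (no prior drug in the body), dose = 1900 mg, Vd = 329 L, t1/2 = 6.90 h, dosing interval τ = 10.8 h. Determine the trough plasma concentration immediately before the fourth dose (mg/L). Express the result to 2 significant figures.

C₀ per dose = Dose / Vd = 1900 / 329 = 5.775 mg/L
k = ln2 / t½ = 0.693147 / 6.90 = 0.1005 h⁻¹
Fraction remaining after one interval: r = e^(−kτ) = e^(−0.1005 × 10.8) = 0.3378
Before dose 4, 3 doses have been given (aged 1τ, 2τ, 3τ).
C_trough = C₀ × (r + r² + … + r^3) = C₀ × r(1−r^3)/(1−r)
        = 5.775 × 0.3378 × (1 − 0.03855) / (1 − 0.3378) = 2.832 mg/L

2.8 mg/L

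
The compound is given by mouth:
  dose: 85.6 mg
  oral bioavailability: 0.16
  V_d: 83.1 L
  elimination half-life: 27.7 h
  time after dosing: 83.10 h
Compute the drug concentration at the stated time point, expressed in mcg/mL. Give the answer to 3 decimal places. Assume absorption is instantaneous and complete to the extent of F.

0.021 mcg/mL

Amount reaching circulation = F × Dose = 0.16 × 85.60 = 13.70 mg
C₀ = F·Dose / Vd = 13.70 / 83.1 = 0.1649 mg/L
k = ln2 / t½ = 0.693147 / 27.7 = 0.02502 h⁻¹
t / t½ = 83.10 / 27.7 = 3 half-lives
C = C₀ × (1/2)^3 = 0.1649 × 0.1250 = 0.02061 mg/L
(0.02061 mg/L = 0.02061 mcg/mL)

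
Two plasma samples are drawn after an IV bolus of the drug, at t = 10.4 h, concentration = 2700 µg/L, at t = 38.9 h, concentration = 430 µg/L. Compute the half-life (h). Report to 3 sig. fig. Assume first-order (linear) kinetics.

k = ln(C₁/C₂) / (t₂ − t₁) = ln(2700/430) / (38.9 − 10.4)
  = 1.837 / 28.50 = 0.06446 h⁻¹
t½ = ln2 / k = 0.693147 / 0.06446 = 10.75 h

10.8 h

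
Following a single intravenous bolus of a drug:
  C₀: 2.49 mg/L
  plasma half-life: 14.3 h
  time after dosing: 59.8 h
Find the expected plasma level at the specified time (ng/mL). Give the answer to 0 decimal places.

k = ln2 / t½ = 0.693147 / 14.3 = 0.04847 h⁻¹
C = C₀ · e^(−k·t) = 2.490 × e^(−0.04847 × 59.8)
  = 2.490 × 0.05511 = 0.1372 mg/L
Convert: 0.1372 mg/L × 1000 = 137.2 ng/mL

137 ng/mL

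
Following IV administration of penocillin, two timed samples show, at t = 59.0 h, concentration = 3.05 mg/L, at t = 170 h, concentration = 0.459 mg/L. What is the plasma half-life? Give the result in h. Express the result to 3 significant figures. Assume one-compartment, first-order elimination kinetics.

k = ln(C₁/C₂) / (t₂ − t₁) = ln(3.05/0.459) / (170 − 59.0)
  = 1.894 / 111.0 = 0.01706 h⁻¹
t½ = ln2 / k = 0.693147 / 0.01706 = 40.63 h

40.6 h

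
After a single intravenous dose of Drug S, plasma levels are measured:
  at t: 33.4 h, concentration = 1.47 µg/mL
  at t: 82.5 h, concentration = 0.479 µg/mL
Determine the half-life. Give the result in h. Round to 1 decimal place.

k = ln(C₁/C₂) / (t₂ − t₁) = ln(1.47/0.479) / (82.5 − 33.4)
  = 1.121 / 49.10 = 0.02283 h⁻¹
t½ = ln2 / k = 0.693147 / 0.02283 = 30.36 h

30.4 h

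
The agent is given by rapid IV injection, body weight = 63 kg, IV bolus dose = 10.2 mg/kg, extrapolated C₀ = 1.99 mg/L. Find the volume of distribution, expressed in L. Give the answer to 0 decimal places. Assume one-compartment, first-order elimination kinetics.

Dose = 10.2 × 63 = 642.6 mg
Vd = Dose / C₀ = 642.6 / 1.99 = 322.9 L

323 L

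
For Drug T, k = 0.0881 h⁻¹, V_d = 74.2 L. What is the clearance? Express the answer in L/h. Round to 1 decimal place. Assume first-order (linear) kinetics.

CL = k × Vd = 0.0881 × 74.2 = 6.537 L/h

6.5 L/h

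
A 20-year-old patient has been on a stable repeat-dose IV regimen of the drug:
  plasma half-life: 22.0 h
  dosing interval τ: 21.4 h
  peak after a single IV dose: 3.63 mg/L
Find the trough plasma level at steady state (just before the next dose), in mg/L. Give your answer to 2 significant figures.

k = ln2 / t½ = 0.693147 / 22.0 = 0.03151 h⁻¹
e^(−kτ) = e^(−0.03151 × 21.4) = 0.5095
Accumulation ratio R = 1 / (1 − e^(−kτ)) = 1 / (1 − 0.5095) = 2.039
Steady-state trough = C₀ × R × e^(−kτ) = 3.63 × 2.039 × 0.5095 = 3.771 mg/L

3.8 mg/L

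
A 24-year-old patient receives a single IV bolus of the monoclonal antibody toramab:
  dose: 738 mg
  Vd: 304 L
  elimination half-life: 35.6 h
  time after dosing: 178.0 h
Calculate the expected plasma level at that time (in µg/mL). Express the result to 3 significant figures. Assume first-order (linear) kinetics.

C₀ = Dose / Vd = 738.0 / 304 = 2.428 mg/L
k = ln2 / t½ = 0.693147 / 35.6 = 0.01947 h⁻¹
t / t½ = 178.0 / 35.6 = 5 half-lives
C = C₀ × (1/2)^5 = 2.428 × 0.03125 = 0.07588 mg/L
(0.07588 mg/L = 0.07588 µg/mL)

0.0759 µg/mL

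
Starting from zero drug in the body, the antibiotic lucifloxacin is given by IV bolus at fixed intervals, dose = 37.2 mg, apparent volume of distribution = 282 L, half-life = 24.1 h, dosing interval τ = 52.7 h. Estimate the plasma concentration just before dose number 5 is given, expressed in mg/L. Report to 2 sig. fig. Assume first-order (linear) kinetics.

C₀ per dose = Dose / Vd = 37.2 / 282 = 0.1319 mg/L
k = ln2 / t½ = 0.693147 / 24.1 = 0.02876 h⁻¹
Fraction remaining after one interval: r = e^(−kτ) = e^(−0.02876 × 52.7) = 0.2197
Before dose 5, 4 doses have been given (aged 1τ, 2τ, 3τ, 4τ).
C_trough = C₀ × (r + r² + … + r^4) = C₀ × r(1−r^4)/(1−r)
        = 0.1319 × 0.2197 × (1 − 0.002330) / (1 − 0.2197) = 0.03705 mg/L

0.037 mg/L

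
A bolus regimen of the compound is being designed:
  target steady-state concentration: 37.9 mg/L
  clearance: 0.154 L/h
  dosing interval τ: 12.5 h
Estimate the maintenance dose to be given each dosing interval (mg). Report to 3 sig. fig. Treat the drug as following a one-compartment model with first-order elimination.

At steady state, Dose/τ = Css × CL.
Dose = Css × CL × τ = 37.9 × 0.1540 × 12.5 = 72.96 mg

73.0 mg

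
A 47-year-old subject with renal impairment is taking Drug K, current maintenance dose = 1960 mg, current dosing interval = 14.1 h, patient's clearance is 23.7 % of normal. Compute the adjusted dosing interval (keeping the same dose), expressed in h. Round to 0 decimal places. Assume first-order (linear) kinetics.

To keep the same average steady-state level, dosing rate must scale with clearance.
CL ratio = 23.7 / 100 = 0.2370
New interval (same dose) = 14.1 / 0.2370 = 59.49 h

59 h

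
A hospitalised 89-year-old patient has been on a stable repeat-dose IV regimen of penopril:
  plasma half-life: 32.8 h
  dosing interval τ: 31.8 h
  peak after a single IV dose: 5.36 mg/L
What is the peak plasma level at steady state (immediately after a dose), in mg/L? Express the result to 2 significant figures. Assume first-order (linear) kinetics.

11 mg/L

k = ln2 / t½ = 0.693147 / 32.8 = 0.02113 h⁻¹
e^(−kτ) = e^(−0.02113 × 31.8) = 0.5107
Accumulation ratio R = 1 / (1 − e^(−kτ)) = 1 / (1 − 0.5107) = 2.044
Steady-state peak = C₀ × R = 5.36 × 2.044 = 10.96 mg/L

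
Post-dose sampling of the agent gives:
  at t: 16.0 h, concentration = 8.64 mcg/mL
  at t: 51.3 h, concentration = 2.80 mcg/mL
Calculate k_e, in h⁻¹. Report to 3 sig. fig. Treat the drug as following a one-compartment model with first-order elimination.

0.0319 h⁻¹

k = ln(C₁/C₂) / (t₂ − t₁) = ln(8.64/2.80) / (51.3 − 16.0)
  = 1.127 / 35.30 = 0.03193 h⁻¹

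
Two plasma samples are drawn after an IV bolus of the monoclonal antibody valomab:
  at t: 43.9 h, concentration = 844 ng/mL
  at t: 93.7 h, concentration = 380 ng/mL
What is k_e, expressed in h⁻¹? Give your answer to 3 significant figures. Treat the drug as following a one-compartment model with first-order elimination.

k = ln(C₁/C₂) / (t₂ − t₁) = ln(844/380) / (93.7 − 43.9)
  = 0.7980 / 49.80 = 0.01602 h⁻¹

0.0160 h⁻¹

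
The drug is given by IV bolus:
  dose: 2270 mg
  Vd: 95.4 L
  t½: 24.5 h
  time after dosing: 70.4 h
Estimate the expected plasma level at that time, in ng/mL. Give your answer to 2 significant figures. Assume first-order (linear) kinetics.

3200 ng/mL

C₀ = Dose / Vd = 2270 / 95.4 = 23.79 mg/L
k = ln2 / t½ = 0.693147 / 24.5 = 0.02829 h⁻¹
C = C₀ · e^(−k·t) = 23.79 × e^(−0.02829 × 70.4)
  = 23.79 × 0.1365 = 3.247 mg/L
Convert: 3.247 mg/L × 1000 = 3247 ng/mL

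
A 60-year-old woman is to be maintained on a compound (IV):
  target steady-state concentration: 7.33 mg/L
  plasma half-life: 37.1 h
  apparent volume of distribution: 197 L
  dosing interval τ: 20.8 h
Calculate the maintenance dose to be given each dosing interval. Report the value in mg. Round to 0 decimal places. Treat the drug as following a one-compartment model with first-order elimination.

k = ln2 / t½ = 0.693147 / 37.1 = 0.01868 h⁻¹
CL = k × Vd = 0.01868 × 197 = 3.680 L/h
At steady state, Dose/τ = Css × CL.
Dose = Css × CL × τ = 7.33 × 3.680 × 20.8 = 561.1 mg

561 mg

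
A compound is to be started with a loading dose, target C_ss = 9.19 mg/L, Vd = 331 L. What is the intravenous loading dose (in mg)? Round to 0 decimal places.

LD = Css × Vd = 9.19 × 331 = 3042 mg

3042 mg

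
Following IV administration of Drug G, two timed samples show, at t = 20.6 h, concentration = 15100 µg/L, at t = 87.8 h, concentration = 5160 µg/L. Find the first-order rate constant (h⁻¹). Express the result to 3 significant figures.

0.0160 h⁻¹

k = ln(C₁/C₂) / (t₂ − t₁) = ln(15100/5160) / (87.8 − 20.6)
  = 1.074 / 67.20 = 0.01598 h⁻¹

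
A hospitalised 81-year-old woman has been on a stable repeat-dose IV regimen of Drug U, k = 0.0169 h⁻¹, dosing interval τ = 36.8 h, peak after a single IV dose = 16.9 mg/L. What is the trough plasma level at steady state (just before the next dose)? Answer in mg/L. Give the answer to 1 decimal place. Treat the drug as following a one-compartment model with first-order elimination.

e^(−kτ) = e^(−0.01690 × 36.8) = 0.5369
Accumulation ratio R = 1 / (1 − e^(−kτ)) = 1 / (1 − 0.5369) = 2.159
Steady-state trough = C₀ × R × e^(−kτ) = 16.9 × 2.159 × 0.5369 = 19.59 mg/L

19.6 mg/L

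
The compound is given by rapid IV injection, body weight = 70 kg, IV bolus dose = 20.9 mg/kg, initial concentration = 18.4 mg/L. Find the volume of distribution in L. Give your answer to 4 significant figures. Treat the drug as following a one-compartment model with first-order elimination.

Dose = 20.9 × 70 = 1463 mg
Vd = Dose / C₀ = 1463 / 18.4 = 79.51 L

79.51 L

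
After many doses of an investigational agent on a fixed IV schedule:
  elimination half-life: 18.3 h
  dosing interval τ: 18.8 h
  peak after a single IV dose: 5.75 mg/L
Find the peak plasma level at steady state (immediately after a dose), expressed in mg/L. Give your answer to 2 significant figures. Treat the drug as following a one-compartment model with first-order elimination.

k = ln2 / t½ = 0.693147 / 18.3 = 0.03788 h⁻¹
e^(−kτ) = e^(−0.03788 × 18.8) = 0.4906
Accumulation ratio R = 1 / (1 − e^(−kτ)) = 1 / (1 − 0.4906) = 1.963
Steady-state peak = C₀ × R = 5.75 × 1.963 = 11.29 mg/L

11 mg/L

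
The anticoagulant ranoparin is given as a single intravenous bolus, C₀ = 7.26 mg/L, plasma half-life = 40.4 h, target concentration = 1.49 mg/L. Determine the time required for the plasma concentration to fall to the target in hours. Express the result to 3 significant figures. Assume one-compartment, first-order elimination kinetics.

k = ln2 / t½ = 0.693147 / 40.4 = 0.01716 h⁻¹
t = ln(C₀ / C) / k = ln(7.260 / 1.49) / 0.01716
  = ln(4.872) / 0.01716 = 1.584 / 0.01716 = 92.31 h

92.3 h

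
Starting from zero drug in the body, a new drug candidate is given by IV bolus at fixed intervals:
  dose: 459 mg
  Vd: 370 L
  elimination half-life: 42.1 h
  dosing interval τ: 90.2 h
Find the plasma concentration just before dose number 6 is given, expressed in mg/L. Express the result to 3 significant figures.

C₀ per dose = Dose / Vd = 459 / 370 = 1.241 mg/L
k = ln2 / t½ = 0.693147 / 42.1 = 0.01646 h⁻¹
Fraction remaining after one interval: r = e^(−kτ) = e^(−0.01646 × 90.2) = 0.2266
Before dose 6, 5 doses have been given (aged 1τ, 2τ, 3τ, 4τ, 5τ).
C_trough = C₀ × (r + r² + … + r^5) = C₀ × r(1−r^5)/(1−r)
        = 1.241 × 0.2266 × (1 − 0.0005974) / (1 − 0.2266) = 0.3634 mg/L

0.363 mg/L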